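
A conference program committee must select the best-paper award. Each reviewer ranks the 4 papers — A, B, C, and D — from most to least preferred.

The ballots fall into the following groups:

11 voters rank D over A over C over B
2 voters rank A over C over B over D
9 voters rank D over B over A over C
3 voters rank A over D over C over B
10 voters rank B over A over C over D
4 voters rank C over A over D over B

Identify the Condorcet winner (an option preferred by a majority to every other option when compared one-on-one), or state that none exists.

D

Head-to-head results (39 voters total):
A vs B: A wins 20–19.
A vs C: A wins 35–4.
A vs D: D wins 20–19.
B vs C: C wins 20–19.
B vs D: D wins 27–12.
C vs D: D wins 23–16.
D beats each rival — A (20–19), B (27–12), C (23–16) — so D is the Condorcet winner.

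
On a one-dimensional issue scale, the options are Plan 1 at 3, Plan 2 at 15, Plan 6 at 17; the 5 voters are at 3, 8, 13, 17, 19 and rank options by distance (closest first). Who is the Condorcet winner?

Plan 2

With single-peaked preferences on a line, the Condorcet winner is the candidate closest to the median voter.
The median voter (position 13) is closest to Plan 2 at 15.
Check: Plan 2 vs Plan 6 — voters closer to Plan 2: 3 of 5.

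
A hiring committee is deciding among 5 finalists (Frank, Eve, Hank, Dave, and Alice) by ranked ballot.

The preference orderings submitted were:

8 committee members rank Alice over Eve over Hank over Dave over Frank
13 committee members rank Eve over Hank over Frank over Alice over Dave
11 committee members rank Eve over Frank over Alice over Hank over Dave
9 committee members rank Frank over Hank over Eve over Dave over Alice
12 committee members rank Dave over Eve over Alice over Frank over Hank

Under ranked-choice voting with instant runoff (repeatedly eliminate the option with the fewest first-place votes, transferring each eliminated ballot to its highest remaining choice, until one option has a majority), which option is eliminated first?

Hank

Round 1: Eve 24, Dave 12, Frank 9, Alice 8, Hank 0. Hank has the fewest and is eliminated.
Round 2: Eve 24, Dave 12, Frank 9, Alice 8. Alice has the fewest and is eliminated.
Round 3: Eve 32, Dave 12, Frank 9. Eve has a majority.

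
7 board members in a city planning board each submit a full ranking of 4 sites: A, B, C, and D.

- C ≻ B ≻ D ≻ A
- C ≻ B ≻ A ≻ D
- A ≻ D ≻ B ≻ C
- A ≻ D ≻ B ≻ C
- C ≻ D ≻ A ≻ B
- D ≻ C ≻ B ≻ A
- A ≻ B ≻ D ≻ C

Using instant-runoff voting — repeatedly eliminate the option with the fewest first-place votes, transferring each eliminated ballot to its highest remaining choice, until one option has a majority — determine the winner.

Round 1: A 3, C 3, D 1, B 0. B has the fewest and is eliminated.
Round 2: A 3, C 3, D 1. D has the fewest and is eliminated.
Round 3: C 4, A 3. C has a majority.

C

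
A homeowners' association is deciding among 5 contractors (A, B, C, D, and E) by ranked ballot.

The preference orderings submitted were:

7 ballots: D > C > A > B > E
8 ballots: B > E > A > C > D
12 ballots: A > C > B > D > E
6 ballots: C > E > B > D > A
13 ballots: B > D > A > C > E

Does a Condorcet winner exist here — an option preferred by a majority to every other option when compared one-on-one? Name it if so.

Head-to-head results (46 voters total):
A vs B: B wins 27–19.
A vs C: A wins 33–13.
A vs D: D wins 26–20.
A vs E: A wins 32–14.
B vs C: C wins 25–21.
B vs D: B wins 39–7.
B vs E: B wins 40–6.
C vs D: C wins 26–20.
C vs E: C wins 38–8.
D vs E: D wins 32–14.
No candidate beats all others: A beats C beats B beats A, a majority cycle.

No Condorcet winner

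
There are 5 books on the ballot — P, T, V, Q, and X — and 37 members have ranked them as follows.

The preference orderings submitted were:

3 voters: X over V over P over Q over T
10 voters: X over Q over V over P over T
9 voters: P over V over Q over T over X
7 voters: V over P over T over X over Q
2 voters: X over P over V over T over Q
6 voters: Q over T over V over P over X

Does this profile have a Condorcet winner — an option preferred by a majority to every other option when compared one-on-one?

Yes

Head-to-head results (37 voters total):
P vs T: P wins 31–6.
P vs V: V wins 26–11.
P vs Q: P wins 21–16.
P vs X: P wins 22–15.
T vs V: V wins 31–6.
T vs Q: Q wins 28–9.
T vs X: T wins 22–15.
V vs Q: V wins 21–16.
V vs X: V wins 22–15.
Q vs X: X wins 22–15.
V beats each rival — P (26–11), T (31–6), Q (21–16), X (22–15) — so V is the Condorcet winner.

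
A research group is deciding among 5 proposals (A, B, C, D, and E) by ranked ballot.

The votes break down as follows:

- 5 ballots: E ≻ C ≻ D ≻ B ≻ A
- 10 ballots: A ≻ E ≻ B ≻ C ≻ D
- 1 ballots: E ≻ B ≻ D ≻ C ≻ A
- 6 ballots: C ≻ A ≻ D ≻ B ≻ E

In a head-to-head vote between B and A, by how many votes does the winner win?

Ballots ranking B above A: 5+1 = 6.
Ballots ranking A above B: 10+6 = 16.
A wins 16–6, a margin of 10.

10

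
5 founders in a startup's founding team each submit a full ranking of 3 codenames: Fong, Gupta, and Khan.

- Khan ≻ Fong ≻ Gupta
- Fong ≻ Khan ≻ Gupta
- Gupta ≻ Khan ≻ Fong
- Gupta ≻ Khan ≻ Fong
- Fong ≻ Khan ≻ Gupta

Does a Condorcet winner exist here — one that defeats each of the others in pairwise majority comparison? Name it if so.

Head-to-head results (5 voters total):
Fong vs Gupta: Fong wins 3–2.
Fong vs Khan: Khan wins 3–2.
Gupta vs Khan: Khan wins 3–2.
Khan beats each rival — Fong (3–2), Gupta (3–2) — so Khan is the Condorcet winner.

Khan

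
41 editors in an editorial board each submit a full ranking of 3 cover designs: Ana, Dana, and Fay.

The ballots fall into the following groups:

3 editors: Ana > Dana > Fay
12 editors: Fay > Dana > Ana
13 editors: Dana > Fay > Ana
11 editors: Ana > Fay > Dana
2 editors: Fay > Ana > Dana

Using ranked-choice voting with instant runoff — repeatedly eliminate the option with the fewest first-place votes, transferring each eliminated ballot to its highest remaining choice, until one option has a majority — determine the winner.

Fay

Round 1: Ana 14, Fay 14, Dana 13. Dana has the fewest and is eliminated.
Round 2: Fay 27, Ana 14. Fay has a majority.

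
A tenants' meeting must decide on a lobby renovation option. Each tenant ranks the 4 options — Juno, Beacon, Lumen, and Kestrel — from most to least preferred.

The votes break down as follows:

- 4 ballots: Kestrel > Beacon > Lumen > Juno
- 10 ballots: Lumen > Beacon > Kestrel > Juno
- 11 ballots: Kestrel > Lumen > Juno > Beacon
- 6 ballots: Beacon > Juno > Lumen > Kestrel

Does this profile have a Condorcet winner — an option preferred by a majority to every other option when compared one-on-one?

Yes

Head-to-head results (31 voters total):
Juno vs Beacon: Beacon wins 20–11.
Juno vs Lumen: Lumen wins 25–6.
Juno vs Kestrel: Kestrel wins 25–6.
Beacon vs Lumen: Lumen wins 21–10.
Beacon vs Kestrel: Beacon wins 16–15.
Lumen vs Kestrel: Lumen wins 16–15.
Lumen beats each rival — Juno (25–6), Beacon (21–10), Kestrel (16–15) — so Lumen is the Condorcet winner.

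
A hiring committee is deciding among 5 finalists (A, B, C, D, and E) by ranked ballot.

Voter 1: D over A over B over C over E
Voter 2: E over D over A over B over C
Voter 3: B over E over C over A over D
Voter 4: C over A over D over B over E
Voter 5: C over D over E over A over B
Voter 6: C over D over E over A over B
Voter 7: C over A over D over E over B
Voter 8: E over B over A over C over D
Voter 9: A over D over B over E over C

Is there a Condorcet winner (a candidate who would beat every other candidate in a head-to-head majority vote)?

Head-to-head results (9 voters total):
A vs B: A wins 7–2.
A vs C: C wins 5–4.
A vs D: A wins 5–4.
A vs E: E wins 5–4.
B vs C: B wins 5–4.
B vs D: D wins 7–2.
B vs E: E wins 5–4.
C vs D: C wins 6–3.
C vs E: C wins 5–4.
D vs E: D wins 6–3.
No candidate beats all others: A beats B beats C beats A, a majority cycle.

No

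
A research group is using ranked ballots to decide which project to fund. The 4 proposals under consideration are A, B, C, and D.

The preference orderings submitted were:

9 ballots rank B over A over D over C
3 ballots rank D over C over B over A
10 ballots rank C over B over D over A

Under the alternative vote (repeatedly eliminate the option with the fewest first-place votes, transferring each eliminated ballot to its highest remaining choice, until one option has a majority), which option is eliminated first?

A

Round 1: C 10, B 9, D 3, A 0. A has the fewest and is eliminated.
Round 2: C 10, B 9, D 3. D has the fewest and is eliminated.
Round 3: C 13, B 9. C has a majority.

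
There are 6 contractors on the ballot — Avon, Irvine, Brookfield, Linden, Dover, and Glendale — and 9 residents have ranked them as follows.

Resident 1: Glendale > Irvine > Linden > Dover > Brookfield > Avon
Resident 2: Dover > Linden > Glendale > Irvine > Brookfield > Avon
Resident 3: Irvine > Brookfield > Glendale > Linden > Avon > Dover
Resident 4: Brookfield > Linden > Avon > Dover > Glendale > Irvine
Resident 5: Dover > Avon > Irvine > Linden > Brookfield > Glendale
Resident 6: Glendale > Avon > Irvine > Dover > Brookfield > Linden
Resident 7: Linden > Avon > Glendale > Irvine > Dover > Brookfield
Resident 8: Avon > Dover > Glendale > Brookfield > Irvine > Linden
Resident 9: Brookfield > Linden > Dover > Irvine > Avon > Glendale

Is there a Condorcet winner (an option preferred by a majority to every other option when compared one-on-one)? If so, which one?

Head-to-head results (9 voters total):
Avon vs Irvine: Avon wins 5–4.
Avon vs Brookfield: Brookfield wins 5–4.
Avon vs Linden: Linden wins 6–3.
Avon vs Dover: Avon wins 5–4.
Avon vs Glendale: Avon wins 5–4.
Irvine vs Brookfield: Irvine wins 6–3.
Irvine vs Linden: Irvine wins 5–4.
Irvine vs Dover: Dover wins 5–4.
Irvine vs Glendale: Glendale wins 6–3.
Brookfield vs Linden: Brookfield wins 5–4.
Brookfield vs Dover: Dover wins 6–3.
Brookfield vs Glendale: Glendale wins 5–4.
Linden vs Dover: Linden wins 5–4.
Linden vs Glendale: Linden wins 5–4.
Dover vs Glendale: Dover wins 5–4.
No candidate beats all others: Avon beats Irvine beats Brookfield beats Avon, a majority cycle.

None — there is no Condorcet winner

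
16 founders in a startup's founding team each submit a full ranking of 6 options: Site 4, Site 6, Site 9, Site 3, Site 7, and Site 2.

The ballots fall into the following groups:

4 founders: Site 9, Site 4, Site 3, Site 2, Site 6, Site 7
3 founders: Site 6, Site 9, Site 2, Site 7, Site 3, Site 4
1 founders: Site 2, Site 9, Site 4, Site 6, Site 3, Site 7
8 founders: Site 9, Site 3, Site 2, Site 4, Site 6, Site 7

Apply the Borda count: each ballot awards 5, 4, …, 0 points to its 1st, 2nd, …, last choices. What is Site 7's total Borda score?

Borda scores:
  Site 4: 4·4 + 3·0 + 3 + 8·2 = 35
  Site 6: 4·1 + 3·5 + 2 + 8·1 = 29
  Site 9: 4·5 + 3·4 + 4 + 8·5 = 76
  Site 3: 4·3 + 3·1 + 1 + 8·4 = 48
  Site 7: 4·0 + 3·2 + 0 + 8·0 = 6
  Site 2: 4·2 + 3·3 + 5 + 8·3 = 46

6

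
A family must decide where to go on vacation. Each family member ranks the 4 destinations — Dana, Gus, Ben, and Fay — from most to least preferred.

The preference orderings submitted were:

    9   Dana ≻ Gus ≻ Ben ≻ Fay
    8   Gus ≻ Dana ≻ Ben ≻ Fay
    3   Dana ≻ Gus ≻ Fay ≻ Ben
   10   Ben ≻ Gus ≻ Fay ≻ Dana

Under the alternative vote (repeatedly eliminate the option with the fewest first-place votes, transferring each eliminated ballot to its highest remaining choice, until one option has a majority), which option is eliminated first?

Round 1: Dana 12, Ben 10, Gus 8, Fay 0. Fay has the fewest and is eliminated.
Round 2: Dana 12, Ben 10, Gus 8. Gus has the fewest and is eliminated.
Round 3: Dana 20, Ben 10. Dana has a majority.

Fay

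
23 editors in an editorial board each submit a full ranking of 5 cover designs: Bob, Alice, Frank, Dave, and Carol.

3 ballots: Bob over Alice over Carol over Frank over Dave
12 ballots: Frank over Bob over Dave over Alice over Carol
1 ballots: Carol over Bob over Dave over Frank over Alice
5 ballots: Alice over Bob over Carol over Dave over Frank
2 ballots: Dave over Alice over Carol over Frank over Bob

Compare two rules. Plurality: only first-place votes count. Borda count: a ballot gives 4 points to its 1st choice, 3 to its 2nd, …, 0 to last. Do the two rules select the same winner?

Plurality first-place counts: Bob 3, Alice 5, Frank 12, Dave 2, Carol 1 → Frank.
Borda totals: Bob 66, Alice 47, Frank 54, Dave 39, Carol 24 → Bob.
The two rules disagree: plurality picks Frank, Borda picks Bob.

No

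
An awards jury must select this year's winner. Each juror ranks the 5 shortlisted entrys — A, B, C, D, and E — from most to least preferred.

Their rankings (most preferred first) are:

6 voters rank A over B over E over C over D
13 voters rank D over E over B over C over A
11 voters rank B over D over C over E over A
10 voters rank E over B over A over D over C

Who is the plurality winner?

First-place vote totals:
  A: 6
  B: 11
  C: 0
  D: 13
  E: 10
D has the most first-place votes.

D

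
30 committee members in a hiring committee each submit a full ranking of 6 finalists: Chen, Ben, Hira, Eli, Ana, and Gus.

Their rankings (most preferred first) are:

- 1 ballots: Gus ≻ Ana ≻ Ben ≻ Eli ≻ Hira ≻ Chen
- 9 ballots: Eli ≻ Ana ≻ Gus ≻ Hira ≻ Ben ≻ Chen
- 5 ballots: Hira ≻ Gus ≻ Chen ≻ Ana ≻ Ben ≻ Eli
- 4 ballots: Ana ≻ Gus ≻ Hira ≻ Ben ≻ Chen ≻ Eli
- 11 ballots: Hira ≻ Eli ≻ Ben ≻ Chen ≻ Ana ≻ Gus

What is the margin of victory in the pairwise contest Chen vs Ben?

20

Ballots ranking Chen above Ben: 5.
Ballots ranking Ben above Chen: 1+9+4+11 = 25.
Ben wins 25–5, a margin of 20.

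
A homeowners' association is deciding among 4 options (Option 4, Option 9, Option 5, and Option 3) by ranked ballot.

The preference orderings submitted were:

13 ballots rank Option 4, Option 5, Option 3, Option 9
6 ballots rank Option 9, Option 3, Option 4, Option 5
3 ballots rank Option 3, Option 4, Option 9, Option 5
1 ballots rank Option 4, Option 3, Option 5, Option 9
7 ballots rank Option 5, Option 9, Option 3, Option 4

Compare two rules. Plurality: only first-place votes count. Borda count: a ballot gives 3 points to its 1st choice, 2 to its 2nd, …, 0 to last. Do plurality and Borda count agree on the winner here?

Yes

Plurality first-place counts: Option 4 14, Option 9 6, Option 5 7, Option 3 3 → Option 4.
Borda totals: Option 4 54, Option 9 35, Option 5 48, Option 3 43 → Option 4.
The two rules agree on Option 4.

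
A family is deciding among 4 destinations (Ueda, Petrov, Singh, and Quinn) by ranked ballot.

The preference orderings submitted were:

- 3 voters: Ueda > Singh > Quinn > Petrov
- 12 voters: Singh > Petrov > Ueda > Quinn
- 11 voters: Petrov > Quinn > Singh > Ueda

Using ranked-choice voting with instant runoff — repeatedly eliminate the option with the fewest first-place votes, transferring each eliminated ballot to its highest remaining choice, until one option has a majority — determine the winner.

Round 1: Singh 12, Petrov 11, Ueda 3, Quinn 0. Quinn has the fewest and is eliminated.
Round 2: Singh 12, Petrov 11, Ueda 3. Ueda has the fewest and is eliminated.
Round 3: Singh 15, Petrov 11. Singh has a majority.

Singh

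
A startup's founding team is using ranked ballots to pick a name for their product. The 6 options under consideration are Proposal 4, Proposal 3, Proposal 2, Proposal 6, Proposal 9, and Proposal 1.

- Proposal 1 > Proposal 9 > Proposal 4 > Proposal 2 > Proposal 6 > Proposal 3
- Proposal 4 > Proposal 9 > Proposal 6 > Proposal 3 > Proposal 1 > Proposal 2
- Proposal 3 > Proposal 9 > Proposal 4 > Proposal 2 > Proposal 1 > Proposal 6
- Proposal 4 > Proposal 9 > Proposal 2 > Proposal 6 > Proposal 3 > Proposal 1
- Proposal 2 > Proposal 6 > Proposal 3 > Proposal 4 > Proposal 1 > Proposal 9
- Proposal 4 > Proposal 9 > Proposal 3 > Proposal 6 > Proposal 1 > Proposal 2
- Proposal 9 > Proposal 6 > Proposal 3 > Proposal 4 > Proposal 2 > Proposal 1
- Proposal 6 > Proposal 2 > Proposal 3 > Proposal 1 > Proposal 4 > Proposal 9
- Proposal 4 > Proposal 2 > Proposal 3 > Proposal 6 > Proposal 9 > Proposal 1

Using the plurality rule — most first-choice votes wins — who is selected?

Proposal 4

First-place vote totals:
  Proposal 4: 4
  Proposal 3: 1
  Proposal 2: 1
  Proposal 6: 1
  Proposal 9: 1
  Proposal 1: 1
Proposal 4 has the most first-place votes.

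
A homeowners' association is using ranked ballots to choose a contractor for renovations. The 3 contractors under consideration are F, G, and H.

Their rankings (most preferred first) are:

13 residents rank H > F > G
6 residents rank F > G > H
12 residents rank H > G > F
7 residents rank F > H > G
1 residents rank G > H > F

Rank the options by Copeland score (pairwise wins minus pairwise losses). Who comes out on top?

H

Pairwise results:
  F vs G: F wins 26–13.
  F vs H: H wins 26–13.
  G vs H: H wins 32–7.
Copeland scores (wins − losses):
  F: 1 − 1 = 0
  G: 0 − 2 = -2
  H: 2 − 0 = 2
H has the best Copeland score.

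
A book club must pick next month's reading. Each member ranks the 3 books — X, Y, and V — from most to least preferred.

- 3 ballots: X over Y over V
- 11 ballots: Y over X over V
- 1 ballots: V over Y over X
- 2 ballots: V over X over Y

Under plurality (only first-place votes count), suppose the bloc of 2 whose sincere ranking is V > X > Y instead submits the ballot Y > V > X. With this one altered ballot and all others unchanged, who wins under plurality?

Y

First-place totals with the altered ballot: X 3, Y 13, V 1.
The winner is unchanged: still Y.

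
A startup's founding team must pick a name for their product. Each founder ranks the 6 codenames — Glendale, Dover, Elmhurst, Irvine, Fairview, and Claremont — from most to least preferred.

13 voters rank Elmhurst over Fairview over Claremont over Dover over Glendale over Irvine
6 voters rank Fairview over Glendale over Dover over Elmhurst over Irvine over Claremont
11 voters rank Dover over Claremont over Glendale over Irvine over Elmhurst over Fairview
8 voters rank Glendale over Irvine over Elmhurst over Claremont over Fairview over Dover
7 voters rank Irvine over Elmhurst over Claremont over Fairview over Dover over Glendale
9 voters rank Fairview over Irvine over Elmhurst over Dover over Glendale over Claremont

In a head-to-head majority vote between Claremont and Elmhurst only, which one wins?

Ballots ranking Claremont above Elmhurst: 11.
Ballots ranking Elmhurst above Claremont: 13+6+8+7+9 = 43.
Elmhurst wins the head-to-head, 43–11.

Elmhurst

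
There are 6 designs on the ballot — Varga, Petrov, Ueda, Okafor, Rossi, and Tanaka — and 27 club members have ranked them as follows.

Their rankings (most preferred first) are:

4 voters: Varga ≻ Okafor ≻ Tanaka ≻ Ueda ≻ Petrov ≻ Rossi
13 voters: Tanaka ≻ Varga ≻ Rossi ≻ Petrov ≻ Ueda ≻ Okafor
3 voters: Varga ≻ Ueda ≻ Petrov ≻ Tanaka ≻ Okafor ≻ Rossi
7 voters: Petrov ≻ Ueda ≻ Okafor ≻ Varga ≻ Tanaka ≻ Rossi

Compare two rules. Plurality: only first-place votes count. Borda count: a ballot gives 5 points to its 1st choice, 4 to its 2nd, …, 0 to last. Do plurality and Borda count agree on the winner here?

No

Plurality first-place counts: Varga 7, Petrov 7, Ueda 0, Okafor 0, Rossi 0, Tanaka 13 → Tanaka.
Borda totals: Varga 101, Petrov 74, Ueda 61, Okafor 40, Rossi 39, Tanaka 90 → Varga.
The two rules disagree: plurality picks Tanaka, Borda picks Varga.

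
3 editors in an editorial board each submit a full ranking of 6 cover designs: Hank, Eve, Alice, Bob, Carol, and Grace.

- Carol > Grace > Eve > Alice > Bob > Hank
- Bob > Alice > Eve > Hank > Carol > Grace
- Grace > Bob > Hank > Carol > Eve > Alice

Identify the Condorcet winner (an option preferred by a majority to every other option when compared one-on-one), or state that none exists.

Head-to-head results (3 voters total):
Hank vs Eve: Eve wins 2–1.
Hank vs Alice: Alice wins 2–1.
Hank vs Bob: Bob wins 3–0.
Hank vs Carol: Hank wins 2–1.
Hank vs Grace: Grace wins 2–1.
Eve vs Alice: Eve wins 2–1.
Eve vs Bob: Bob wins 2–1.
Eve vs Carol: Carol wins 2–1.
Eve vs Grace: Grace wins 2–1.
Alice vs Bob: Bob wins 2–1.
Alice vs Carol: Carol wins 2–1.
Alice vs Grace: Grace wins 2–1.
Bob vs Carol: Bob wins 2–1.
Bob vs Grace: Grace wins 2–1.
Carol vs Grace: Carol wins 2–1.
No candidate beats all others: Hank beats Carol beats Eve beats Hank, a majority cycle.

There is no Condorcet winner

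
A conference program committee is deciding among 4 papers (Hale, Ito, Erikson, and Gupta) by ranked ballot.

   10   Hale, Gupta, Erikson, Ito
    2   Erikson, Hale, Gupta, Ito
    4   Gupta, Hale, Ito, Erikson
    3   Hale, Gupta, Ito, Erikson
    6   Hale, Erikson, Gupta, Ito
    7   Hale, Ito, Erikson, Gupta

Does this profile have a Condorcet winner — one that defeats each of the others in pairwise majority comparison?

Yes

Head-to-head results (32 voters total):
Hale vs Ito: Hale wins 32–0.
Hale vs Erikson: Hale wins 30–2.
Hale vs Gupta: Hale wins 28–4.
Ito vs Erikson: Erikson wins 18–14.
Ito vs Gupta: Gupta wins 25–7.
Erikson vs Gupta: Gupta wins 17–15.
Hale beats each rival — Ito (32–0), Erikson (30–2), Gupta (28–4) — so Hale is the Condorcet winner.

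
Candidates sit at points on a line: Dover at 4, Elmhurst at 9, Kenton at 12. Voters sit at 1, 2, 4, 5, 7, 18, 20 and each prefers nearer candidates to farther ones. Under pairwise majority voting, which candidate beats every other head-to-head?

With single-peaked preferences on a line, the Condorcet winner is the candidate closest to the median voter.
The median voter (position 5) is closest to Dover at 4.
Check: Dover vs Elmhurst — voters closer to Dover: 4 of 7.

Dover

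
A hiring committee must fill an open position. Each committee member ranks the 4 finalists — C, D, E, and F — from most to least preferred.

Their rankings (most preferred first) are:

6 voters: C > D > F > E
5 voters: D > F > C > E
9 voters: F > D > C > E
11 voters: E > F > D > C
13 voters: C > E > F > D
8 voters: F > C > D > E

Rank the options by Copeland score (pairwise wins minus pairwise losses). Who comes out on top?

F

Pairwise results:
  C vs D: C wins 27–25.
  C vs E: C wins 41–11.
  C vs F: F wins 33–19.
  D vs E: D wins 28–24.
  D vs F: F wins 41–11.
  E vs F: F wins 28–24.
Copeland scores (wins − losses):
  C: 2 − 1 = 1
  D: 1 − 2 = -1
  E: 0 − 3 = -3
  F: 3 − 0 = 3
F has the best Copeland score.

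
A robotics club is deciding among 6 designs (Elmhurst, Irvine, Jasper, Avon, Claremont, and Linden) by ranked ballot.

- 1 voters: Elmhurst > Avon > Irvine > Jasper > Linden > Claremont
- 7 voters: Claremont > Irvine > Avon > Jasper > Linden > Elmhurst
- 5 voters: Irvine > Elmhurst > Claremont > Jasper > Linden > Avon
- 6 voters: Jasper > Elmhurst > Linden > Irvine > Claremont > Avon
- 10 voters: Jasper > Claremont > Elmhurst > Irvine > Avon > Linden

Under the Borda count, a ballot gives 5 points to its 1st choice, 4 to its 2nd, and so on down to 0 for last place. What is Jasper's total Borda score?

106

Borda scores:
  Elmhurst: 5 + 7·0 + 5·4 + 6·4 + 10·3 = 79
  Irvine: 3 + 7·4 + 5·5 + 6·2 + 10·2 = 88
  Jasper: 2 + 7·2 + 5·2 + 6·5 + 10·5 = 106
  Avon: 4 + 7·3 + 5·0 + 6·0 + 10·1 = 35
  Claremont: 0 + 7·5 + 5·3 + 6·1 + 10·4 = 96
  Linden: 1 + 7·1 + 5·1 + 6·3 + 10·0 = 31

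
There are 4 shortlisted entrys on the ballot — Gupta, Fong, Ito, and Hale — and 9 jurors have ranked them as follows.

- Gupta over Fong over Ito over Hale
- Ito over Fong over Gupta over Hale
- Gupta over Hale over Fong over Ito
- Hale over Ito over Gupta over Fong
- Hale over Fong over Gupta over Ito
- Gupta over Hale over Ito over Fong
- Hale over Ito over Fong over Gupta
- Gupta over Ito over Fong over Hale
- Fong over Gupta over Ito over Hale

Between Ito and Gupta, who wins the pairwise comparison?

Ballots ranking Ito above Gupta: 3.
Ballots ranking Gupta above Ito: 6.
Gupta wins the head-to-head, 6–3.

Gupta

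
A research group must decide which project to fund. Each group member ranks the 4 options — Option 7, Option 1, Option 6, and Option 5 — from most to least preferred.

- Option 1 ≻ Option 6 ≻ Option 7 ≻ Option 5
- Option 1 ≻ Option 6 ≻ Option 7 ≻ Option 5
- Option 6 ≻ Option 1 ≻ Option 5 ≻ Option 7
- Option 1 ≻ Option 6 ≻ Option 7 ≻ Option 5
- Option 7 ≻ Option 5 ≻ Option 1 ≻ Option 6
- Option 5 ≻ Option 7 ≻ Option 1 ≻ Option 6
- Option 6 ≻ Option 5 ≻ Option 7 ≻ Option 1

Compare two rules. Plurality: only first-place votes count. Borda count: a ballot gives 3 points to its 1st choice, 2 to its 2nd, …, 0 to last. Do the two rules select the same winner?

Plurality first-place counts: Option 7 1, Option 1 3, Option 6 2, Option 5 1 → Option 1.
Borda totals: Option 7 9, Option 1 13, Option 6 12, Option 5 8 → Option 1.
The two rules agree on Option 1.

Yes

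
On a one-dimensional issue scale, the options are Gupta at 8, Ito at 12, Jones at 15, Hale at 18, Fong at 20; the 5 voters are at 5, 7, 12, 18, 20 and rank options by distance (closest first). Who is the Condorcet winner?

Ito

With single-peaked preferences on a line, the Condorcet winner is the candidate closest to the median voter.
The median voter (position 12) is closest to Ito at 12.
Check: Ito vs Hale — voters closer to Ito: 3 of 5.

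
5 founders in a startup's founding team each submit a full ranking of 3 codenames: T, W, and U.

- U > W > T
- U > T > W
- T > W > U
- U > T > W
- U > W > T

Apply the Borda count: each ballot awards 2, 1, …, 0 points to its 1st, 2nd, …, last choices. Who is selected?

Borda scores:
  T: 0 + 1 + 2 + 1 + 0 = 4
  W: 1 + 0 + 1 + 0 + 1 = 3
  U: 2 + 2 + 0 + 2 + 2 = 8
U has the highest total.

U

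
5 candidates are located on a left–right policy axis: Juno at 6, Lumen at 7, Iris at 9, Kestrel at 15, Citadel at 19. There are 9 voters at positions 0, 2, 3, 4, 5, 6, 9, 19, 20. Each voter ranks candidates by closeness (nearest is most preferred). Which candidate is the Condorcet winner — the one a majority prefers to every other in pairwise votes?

With single-peaked preferences on a line, the Condorcet winner is the candidate closest to the median voter.
The median voter (position 5) is closest to Juno at 6.
Check: Juno vs Iris — voters closer to Juno: 6 of 9.

Juno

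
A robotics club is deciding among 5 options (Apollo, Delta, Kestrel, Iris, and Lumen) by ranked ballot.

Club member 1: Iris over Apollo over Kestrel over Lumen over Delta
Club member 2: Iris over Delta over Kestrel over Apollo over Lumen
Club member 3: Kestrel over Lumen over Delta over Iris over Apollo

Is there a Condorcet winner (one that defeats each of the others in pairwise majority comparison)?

Head-to-head results (3 voters total):
Apollo vs Delta: Delta wins 2–1.
Apollo vs Kestrel: Kestrel wins 2–1.
Apollo vs Iris: Iris wins 3–0.
Apollo vs Lumen: Apollo wins 2–1.
Delta vs Kestrel: Kestrel wins 2–1.
Delta vs Iris: Iris wins 2–1.
Delta vs Lumen: Lumen wins 2–1.
Kestrel vs Iris: Iris wins 2–1.
Kestrel vs Lumen: Kestrel wins 3–0.
Iris vs Lumen: Iris wins 2–1.
Iris beats each rival — Apollo (3–0), Delta (2–1), Kestrel (2–1), Lumen (2–1) — so Iris is the Condorcet winner.

Yes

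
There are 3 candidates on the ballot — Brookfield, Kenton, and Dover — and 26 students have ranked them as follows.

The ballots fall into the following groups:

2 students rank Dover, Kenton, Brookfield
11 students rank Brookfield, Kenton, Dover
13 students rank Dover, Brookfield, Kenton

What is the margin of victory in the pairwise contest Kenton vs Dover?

4

Ballots ranking Kenton above Dover: 11.
Ballots ranking Dover above Kenton: 2+13 = 15.
Dover wins 15–11, a margin of 4.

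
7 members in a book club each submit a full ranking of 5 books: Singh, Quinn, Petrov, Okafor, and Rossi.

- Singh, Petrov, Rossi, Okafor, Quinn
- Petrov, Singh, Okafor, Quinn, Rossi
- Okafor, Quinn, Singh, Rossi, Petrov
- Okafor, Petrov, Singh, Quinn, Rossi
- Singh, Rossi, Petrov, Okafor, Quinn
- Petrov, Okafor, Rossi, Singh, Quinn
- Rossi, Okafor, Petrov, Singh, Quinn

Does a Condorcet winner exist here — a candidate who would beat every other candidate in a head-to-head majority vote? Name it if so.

Petrov

Head-to-head results (7 voters total):
Singh vs Quinn: Singh wins 6–1.
Singh vs Petrov: Petrov wins 4–3.
Singh vs Okafor: Okafor wins 4–3.
Singh vs Rossi: Singh wins 5–2.
Quinn vs Petrov: Petrov wins 6–1.
Quinn vs Okafor: Okafor wins 7–0.
Quinn vs Rossi: Rossi wins 4–3.
Petrov vs Okafor: Petrov wins 4–3.
Petrov vs Rossi: Petrov wins 4–3.
Okafor vs Rossi: Okafor wins 4–3.
Petrov beats each rival — Singh (4–3), Quinn (6–1), Okafor (4–3), Rossi (4–3) — so Petrov is the Condorcet winner.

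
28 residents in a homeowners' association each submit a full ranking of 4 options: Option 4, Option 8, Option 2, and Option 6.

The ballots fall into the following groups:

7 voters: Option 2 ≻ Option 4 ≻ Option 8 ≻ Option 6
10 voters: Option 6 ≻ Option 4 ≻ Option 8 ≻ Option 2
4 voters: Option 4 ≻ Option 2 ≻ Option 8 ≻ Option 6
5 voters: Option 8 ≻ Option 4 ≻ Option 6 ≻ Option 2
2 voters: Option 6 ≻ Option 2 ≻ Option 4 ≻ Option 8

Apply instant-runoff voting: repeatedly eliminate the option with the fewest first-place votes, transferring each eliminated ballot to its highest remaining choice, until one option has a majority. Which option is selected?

Round 1: Option 6 12, Option 2 7, Option 8 5, Option 4 4. Option 4 has the fewest and is eliminated.
Round 2: Option 6 12, Option 2 11, Option 8 5. Option 8 has the fewest and is eliminated.
Round 3: Option 6 17, Option 2 11. Option 6 has a majority.

Option 6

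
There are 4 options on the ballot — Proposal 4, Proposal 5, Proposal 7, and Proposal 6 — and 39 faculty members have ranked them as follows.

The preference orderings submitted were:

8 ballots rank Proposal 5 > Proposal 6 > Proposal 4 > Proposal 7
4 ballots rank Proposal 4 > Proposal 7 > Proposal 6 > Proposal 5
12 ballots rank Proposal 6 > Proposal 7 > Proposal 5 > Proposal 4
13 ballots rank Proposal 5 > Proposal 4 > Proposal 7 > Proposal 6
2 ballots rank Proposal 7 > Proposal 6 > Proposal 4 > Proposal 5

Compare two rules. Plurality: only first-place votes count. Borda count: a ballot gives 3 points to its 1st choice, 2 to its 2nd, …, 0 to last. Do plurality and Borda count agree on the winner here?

Yes

Plurality first-place counts: Proposal 4 4, Proposal 5 21, Proposal 7 2, Proposal 6 12 → Proposal 5.
Borda totals: Proposal 4 48, Proposal 5 75, Proposal 7 51, Proposal 6 60 → Proposal 5.
The two rules agree on Proposal 5.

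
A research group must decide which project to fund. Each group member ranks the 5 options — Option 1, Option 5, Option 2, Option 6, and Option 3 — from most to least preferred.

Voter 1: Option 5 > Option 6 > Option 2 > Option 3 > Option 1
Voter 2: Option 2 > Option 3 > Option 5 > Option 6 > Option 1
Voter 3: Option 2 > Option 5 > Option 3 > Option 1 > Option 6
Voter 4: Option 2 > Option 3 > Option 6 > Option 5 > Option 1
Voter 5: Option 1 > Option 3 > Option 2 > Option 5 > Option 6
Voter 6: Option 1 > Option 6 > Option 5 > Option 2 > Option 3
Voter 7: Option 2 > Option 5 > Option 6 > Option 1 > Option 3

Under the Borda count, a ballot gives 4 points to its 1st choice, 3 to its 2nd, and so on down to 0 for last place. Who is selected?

Option 2

Borda scores:
  Option 1: 0 + 0 + 1 + 0 + 4 + 4 + 1 = 10
  Option 5: 4 + 2 + 3 + 1 + 1 + 2 + 3 = 16
  Option 2: 2 + 4 + 4 + 4 + 2 + 1 + 4 = 21
  Option 6: 3 + 1 + 0 + 2 + 0 + 3 + 2 = 11
  Option 3: 1 + 3 + 2 + 3 + 3 + 0 + 0 = 12
Option 2 has the highest total.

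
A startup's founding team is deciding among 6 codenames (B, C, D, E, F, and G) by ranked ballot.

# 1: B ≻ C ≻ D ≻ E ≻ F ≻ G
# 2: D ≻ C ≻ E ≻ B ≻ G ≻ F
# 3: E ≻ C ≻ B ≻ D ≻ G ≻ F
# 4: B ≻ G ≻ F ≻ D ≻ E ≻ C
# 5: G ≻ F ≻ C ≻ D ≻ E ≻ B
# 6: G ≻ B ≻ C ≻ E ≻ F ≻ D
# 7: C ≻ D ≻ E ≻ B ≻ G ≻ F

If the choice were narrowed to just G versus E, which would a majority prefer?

Ballots ranking G above E: 3.
Ballots ranking E above G: 4.
E wins the head-to-head, 4–3.

E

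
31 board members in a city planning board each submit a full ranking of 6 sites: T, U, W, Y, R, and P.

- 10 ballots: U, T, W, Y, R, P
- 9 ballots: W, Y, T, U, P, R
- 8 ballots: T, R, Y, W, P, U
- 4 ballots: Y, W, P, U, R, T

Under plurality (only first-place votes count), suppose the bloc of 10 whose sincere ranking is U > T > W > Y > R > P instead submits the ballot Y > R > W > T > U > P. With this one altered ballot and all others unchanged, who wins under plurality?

First-place totals with the altered ballot: T 8, U 0, W 9, Y 14, R 0, P 0.
The switch changes the winner from U to Y.

Y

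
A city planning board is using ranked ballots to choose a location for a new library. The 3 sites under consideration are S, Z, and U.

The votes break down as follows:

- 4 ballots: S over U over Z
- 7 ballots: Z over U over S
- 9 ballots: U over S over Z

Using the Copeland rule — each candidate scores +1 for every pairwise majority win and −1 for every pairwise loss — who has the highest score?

Pairwise results:
  S vs Z: S wins 13–7.
  S vs U: U wins 16–4.
  Z vs U: U wins 13–7.
Copeland scores (wins − losses):
  S: 1 − 1 = 0
  Z: 0 − 2 = -2
  U: 2 − 0 = 2
U has the best Copeland score.

U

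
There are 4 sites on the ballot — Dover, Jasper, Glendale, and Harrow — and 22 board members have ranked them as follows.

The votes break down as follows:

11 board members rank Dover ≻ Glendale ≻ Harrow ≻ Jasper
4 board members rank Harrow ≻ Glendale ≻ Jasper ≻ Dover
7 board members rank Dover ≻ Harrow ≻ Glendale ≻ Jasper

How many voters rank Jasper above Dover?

4

Ballots ranking Jasper above Dover: 4.
Ballots ranking Dover above Jasper: 11+7 = 18.
So 4 of 22 voters prefer Jasper to Dover.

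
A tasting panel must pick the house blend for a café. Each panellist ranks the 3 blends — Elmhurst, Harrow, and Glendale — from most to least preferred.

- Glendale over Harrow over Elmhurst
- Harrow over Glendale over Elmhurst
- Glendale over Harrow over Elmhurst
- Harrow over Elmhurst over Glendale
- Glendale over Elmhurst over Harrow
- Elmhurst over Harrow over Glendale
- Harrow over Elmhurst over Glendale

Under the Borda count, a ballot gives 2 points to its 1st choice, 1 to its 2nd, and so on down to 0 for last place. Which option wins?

Borda scores:
  Elmhurst: 0 + 0 + 0 + 1 + 1 + 2 + 1 = 5
  Harrow: 1 + 2 + 1 + 2 + 0 + 1 + 2 = 9
  Glendale: 2 + 1 + 2 + 0 + 2 + 0 + 0 = 7
Harrow has the highest total.

Harrow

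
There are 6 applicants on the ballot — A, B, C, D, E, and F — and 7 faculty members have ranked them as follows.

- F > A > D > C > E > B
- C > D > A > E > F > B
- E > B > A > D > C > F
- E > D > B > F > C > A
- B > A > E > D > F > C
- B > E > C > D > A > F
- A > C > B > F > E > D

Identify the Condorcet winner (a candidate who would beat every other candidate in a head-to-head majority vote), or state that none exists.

Head-to-head results (7 voters total):
A vs B: B wins 4–3.
A vs C: A wins 4–3.
A vs D: A wins 4–3.
A vs E: A wins 4–3.
A vs F: A wins 5–2.
B vs C: B wins 4–3.
B vs D: B wins 4–3.
B vs E: E wins 4–3.
B vs F: B wins 5–2.
C vs D: D wins 4–3.
C vs E: E wins 4–3.
C vs F: C wins 4–3.
D vs E: E wins 5–2.
D vs F: D wins 5–2.
E vs F: E wins 5–2.
No candidate beats all others: A beats E beats B beats A, a majority cycle.

No Condorcet winner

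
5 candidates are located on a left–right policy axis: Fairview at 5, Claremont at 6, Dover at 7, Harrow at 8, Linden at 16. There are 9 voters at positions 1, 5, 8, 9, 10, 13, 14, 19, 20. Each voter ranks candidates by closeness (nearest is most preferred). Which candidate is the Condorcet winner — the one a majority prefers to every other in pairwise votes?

With single-peaked preferences on a line, the Condorcet winner is the candidate closest to the median voter.
The median voter (position 10) is closest to Harrow at 8.
Check: Harrow vs Fairview — voters closer to Harrow: 7 of 9.

Harrow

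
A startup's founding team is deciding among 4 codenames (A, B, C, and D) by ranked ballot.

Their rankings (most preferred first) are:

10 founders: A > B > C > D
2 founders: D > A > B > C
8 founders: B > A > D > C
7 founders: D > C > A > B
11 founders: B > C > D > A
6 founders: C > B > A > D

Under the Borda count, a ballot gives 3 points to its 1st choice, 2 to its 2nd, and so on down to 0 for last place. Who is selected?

Borda scores:
  A: 10·3 + 2·2 + 8·2 + 7·1 + 11·0 + 6·1 = 63
  B: 10·2 + 2·1 + 8·3 + 7·0 + 11·3 + 6·2 = 91
  C: 10·1 + 2·0 + 8·0 + 7·2 + 11·2 + 6·3 = 64
  D: 10·0 + 2·3 + 8·1 + 7·3 + 11·1 + 6·0 = 46
B has the highest total.

B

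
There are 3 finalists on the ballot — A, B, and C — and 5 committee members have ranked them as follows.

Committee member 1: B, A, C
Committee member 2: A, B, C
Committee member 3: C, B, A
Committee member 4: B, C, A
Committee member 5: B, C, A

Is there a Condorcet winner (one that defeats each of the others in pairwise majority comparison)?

Yes

Head-to-head results (5 voters total):
A vs B: B wins 4–1.
A vs C: C wins 3–2.
B vs C: B wins 4–1.
B beats each rival — A (4–1), C (4–1) — so B is the Condorcet winner.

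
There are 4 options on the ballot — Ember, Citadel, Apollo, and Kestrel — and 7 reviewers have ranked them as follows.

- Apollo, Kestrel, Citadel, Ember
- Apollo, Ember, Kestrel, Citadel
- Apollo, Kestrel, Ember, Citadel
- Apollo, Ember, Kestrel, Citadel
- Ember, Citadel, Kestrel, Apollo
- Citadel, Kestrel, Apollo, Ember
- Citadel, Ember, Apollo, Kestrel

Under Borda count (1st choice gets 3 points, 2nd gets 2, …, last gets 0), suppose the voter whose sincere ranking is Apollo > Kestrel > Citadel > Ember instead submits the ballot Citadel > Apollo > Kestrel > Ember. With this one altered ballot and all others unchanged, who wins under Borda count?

Apollo

Borda totals with the altered ballot: Ember 10, Citadel 11, Apollo 13, Kestrel 8.
The winner is unchanged: still Apollo.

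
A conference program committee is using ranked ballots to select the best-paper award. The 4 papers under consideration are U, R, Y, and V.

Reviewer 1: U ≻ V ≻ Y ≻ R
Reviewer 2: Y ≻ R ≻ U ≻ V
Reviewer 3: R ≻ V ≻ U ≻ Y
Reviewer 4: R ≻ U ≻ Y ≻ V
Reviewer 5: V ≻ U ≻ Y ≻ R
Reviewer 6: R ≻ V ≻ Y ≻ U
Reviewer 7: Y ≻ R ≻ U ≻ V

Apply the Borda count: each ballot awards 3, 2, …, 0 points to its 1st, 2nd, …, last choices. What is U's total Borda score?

10

Borda scores:
  U: 3 + 1 + 1 + 2 + 2 + 0 + 1 = 10
  R: 0 + 2 + 3 + 3 + 0 + 3 + 2 = 13
  Y: 1 + 3 + 0 + 1 + 1 + 1 + 3 = 10
  V: 2 + 0 + 2 + 0 + 3 + 2 + 0 = 9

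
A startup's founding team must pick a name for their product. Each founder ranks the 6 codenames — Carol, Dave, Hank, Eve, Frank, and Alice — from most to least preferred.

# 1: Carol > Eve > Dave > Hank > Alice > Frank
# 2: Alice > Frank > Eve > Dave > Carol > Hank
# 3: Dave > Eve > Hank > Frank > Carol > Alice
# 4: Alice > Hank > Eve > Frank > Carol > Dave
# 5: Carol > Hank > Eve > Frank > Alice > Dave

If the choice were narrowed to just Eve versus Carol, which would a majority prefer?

Eve

Ballots ranking Eve above Carol: 3.
Ballots ranking Carol above Eve: 2.
Eve wins the head-to-head, 3–2.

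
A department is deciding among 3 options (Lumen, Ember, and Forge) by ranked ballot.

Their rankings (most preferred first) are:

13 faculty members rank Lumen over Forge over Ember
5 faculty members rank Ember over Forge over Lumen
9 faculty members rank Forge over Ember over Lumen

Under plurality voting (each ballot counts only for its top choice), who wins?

First-place vote totals:
  Lumen: 13
  Ember: 5
  Forge: 9
Lumen has the most first-place votes.

Lumen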